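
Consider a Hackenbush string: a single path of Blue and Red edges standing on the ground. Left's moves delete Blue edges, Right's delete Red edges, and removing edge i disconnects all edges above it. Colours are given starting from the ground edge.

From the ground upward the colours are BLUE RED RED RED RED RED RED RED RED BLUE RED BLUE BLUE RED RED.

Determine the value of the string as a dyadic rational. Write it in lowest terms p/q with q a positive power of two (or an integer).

1 of 15 · B · max L 0 · min R +∞ -> 1
2 of 15 · BR · max L 0 · min R 1 -> 1/2
3 of 15 · BRR · max L 0 · min R 1/2 -> 1/4
4 of 15 · BRRR · max L 0 · min R 1/4 -> 1/8
5 of 15 · BRRRR · max L 0 · min R 1/8 -> 1/16
6 of 15 · BRRRRR · max L 0 · min R 1/16 -> 1/32
7 of 15 · BRRRRRR · max L 0 · min R 1/32 -> 1/64
8 of 15 · BRRRRRRR · max L 0 · min R 1/64 -> 1/128
9 of 15 · BRRRRRRRR · max L 0 · min R 1/128 -> 1/256
10 of 15 · BRRRRRRRRB · max L 1/256 · min R 1/128 -> 3/512
11 of 15 · BRRRRRRRRBR · max L 1/256 · min R 3/512 -> 5/1024
12 of 15 · BRRRRRRRRBRB · max L 5/1024 · min R 3/512 -> 11/2048
13 of 15 · BRRRRRRRRBRBB · max L 11/2048 · min R 3/512 -> 23/4096
14 of 15 · BRRRRRRRRBRBBR · max L 11/2048 · min R 23/4096 -> 45/8192
15 of 15 · BRRRRRRRRBRBBRR · max L 11/2048 · min R 45/8192 -> 89/16384

89/16384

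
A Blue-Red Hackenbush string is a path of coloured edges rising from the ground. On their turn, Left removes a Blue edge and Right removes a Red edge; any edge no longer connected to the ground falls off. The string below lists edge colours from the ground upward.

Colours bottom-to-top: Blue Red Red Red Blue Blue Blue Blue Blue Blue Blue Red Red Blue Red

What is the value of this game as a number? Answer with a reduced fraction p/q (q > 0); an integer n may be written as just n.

4069/16384

Recurse on prefixes of the 15-edge string Blue Red Red Red Blue Blue Blue Blue Blue Blue Blue Red Red Blue Red:
edge 1 of 15 (Blue): { 0 | · } → 1
edge 2 of 15 (Red): { 0 | 1 } → 1/2
edge 3 of 15 (Red): { 0 | 1/2; 1 } → 1/4
edge 4 of 15 (Red): { 0 | 1/4; 1/2; 1 } → 1/8
edge 5 of 15 (Blue): { 0; 1/8 | 1/4; 1/2; 1 } → 3/16
edge 6 of 15 (Blue): { 0; 1/8; 3/16 | 1/4; 1/2; 1 } → 7/32
edge 7 of 15 (Blue): { 0; 1/8; 3/16; 7/32 | 1/4; 1/2; 1 } → 15/64
edge 8 of 15 (Blue): { 0; 1/8; 3/16; 7/32; 15/64 | 1/4; 1/2; 1 } → 31/128
edge 9 of 15 (Blue): { 0; 1/8; 3/16; 7/32; 15/64; 31/128 | 1/4; 1/2; 1 } → 63/256
edge 10 of 15 (Blue): { 0; 1/8; 3/16; 7/32; 15/64; 31/128; 63/256 | 1/4; 1/2; 1 } → 127/512
edge 11 of 15 (Blue): { 0; 1/8; 3/16; 7/32; 15/64; 31/128; 63/256; 127/512 | 1/4; 1/2; 1 } → 255/1024
edge 12 of 15 (Red): { 0; 1/8; 3/16; 7/32; 15/64; 31/128; 63/256; 127/512 | 255/1024; 1/4; 1/2; 1 } → 509/2048
edge 13 of 15 (Red): { 0; 1/8; 3/16; 7/32; 15/64; 31/128; 63/256; 127/512 | 509/2048; 255/1024; 1/4; 1/2; 1 } → 1017/4096
edge 14 of 15 (Blue): { 0; 1/8; 3/16; 7/32; 15/64; 31/128; 63/256; 127/512; 1017/4096 | 509/2048; 255/1024; 1/4; 1/2; 1 } → 2035/8192
edge 15 of 15 (Red): { 0; 1/8; 3/16; 7/32; 15/64; 31/128; 63/256; 127/512; 1017/4096 | 2035/8192; 509/2048; 255/1024; 1/4; 1/2; 1 } → 4069/16384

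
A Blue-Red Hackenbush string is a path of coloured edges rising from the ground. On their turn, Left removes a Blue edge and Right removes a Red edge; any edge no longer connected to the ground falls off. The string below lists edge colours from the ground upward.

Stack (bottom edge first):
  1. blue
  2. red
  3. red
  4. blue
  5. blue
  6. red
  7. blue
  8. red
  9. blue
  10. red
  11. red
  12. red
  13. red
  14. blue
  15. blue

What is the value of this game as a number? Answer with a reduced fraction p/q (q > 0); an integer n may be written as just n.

6791/16384

step 1: add blue to get b; options L={ 0 } R={ none } → 1
step 2: add red to get br; options L={ 0 } R={ 1 } → 1/2
step 3: add red to get brr; options L={ 0 } R={ 1/2; 1 } → 1/4
step 4: add blue to get brrb; options L={ 0; 1/4 } R={ 1/2; 1 } → 3/8
step 5: add blue to get brrbb; options L={ 0; 1/4; 3/8 } R={ 1/2; 1 } → 7/16
step 6: add red to get brrbbr; options L={ 0; 1/4; 3/8 } R={ 7/16; 1/2; 1 } → 13/32
step 7: add blue to get brrbbrb; options L={ 0; 1/4; 3/8; 13/32 } R={ 7/16; 1/2; 1 } → 27/64
step 8: add red to get brrbbrbr; options L={ 0; 1/4; 3/8; 13/32 } R={ 27/64; 7/16; 1/2; 1 } → 53/128
step 9: add blue to get brrbbrbrb; options L={ 0; 1/4; 3/8; 13/32; 53/128 } R={ 27/64; 7/16; 1/2; 1 } → 107/256
step 10: add red to get brrbbrbrbr; options L={ 0; 1/4; 3/8; 13/32; 53/128 } R={ 107/256; 27/64; 7/16; 1/2; 1 } → 213/512
step 11: add red to get brrbbrbrbrr; options L={ 0; 1/4; 3/8; 13/32; 53/128 } R={ 213/512; 107/256; 27/64; 7/16; 1/2; 1 } → 425/1024
step 12: add red to get brrbbrbrbrrr; options L={ 0; 1/4; 3/8; 13/32; 53/128 } R={ 425/1024; 213/512; 107/256; 27/64; 7/16; 1/2; 1 } → 849/2048
step 13: add red to get brrbbrbrbrrrr; options L={ 0; 1/4; 3/8; 13/32; 53/128 } R={ 849/2048; 425/1024; 213/512; 107/256; 27/64; 7/16; 1/2; 1 } → 1697/4096
step 14: add blue to get brrbbrbrbrrrrb; options L={ 0; 1/4; 3/8; 13/32; 53/128; 1697/4096 } R={ 849/2048; 425/1024; 213/512; 107/256; 27/64; 7/16; 1/2; 1 } → 3395/8192
step 15: add blue to get brrbbrbrbrrrrbb; options L={ 0; 1/4; 3/8; 13/32; 53/128; 1697/4096; 3395/8192 } R={ 849/2048; 425/1024; 213/512; 107/256; 27/64; 7/16; 1/2; 1 } → 6791/16384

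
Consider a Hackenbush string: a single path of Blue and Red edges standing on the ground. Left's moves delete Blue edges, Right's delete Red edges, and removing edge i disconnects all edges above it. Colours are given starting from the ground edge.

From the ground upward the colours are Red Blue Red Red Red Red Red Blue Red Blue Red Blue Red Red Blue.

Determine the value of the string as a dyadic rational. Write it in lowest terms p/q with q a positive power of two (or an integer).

Build G(s[:k]) for k = 1..15, string s = Red Blue Red Red Red Red Red Blue Red Blue Red Blue Red Red Blue.
R: Left { ∅ }, Right { 0 } = simplest -1
RB: Left { -1 }, Right { 0 } = simplest -1/2
RBR: Left { -1 }, Right { -1/2; 0 } = simplest -3/4
RBRR: Left { -1 }, Right { -3/4; -1/2; 0 } = simplest -7/8
RBRRR: Left { -1 }, Right { -7/8; -3/4; -1/2; 0 } = simplest -15/16
RBRRRR: Left { -1 }, Right { -15/16; -7/8; -3/4; -1/2; 0 } = simplest -31/32
RBRRRRR: Left { -1 }, Right { -31/32; -15/16; -7/8; -3/4; -1/2; 0 } = simplest -63/64
RBRRRRRB: Left { -1; -63/64 }, Right { -31/32; -15/16; -7/8; -3/4; -1/2; 0 } = simplest -125/128
RBRRRRRBR: Left { -1; -63/64 }, Right { -125/128; -31/32; -15/16; -7/8; -3/4; -1/2; 0 } = simplest -251/256
RBRRRRRBRB: Left { -1; -63/64; -251/256 }, Right { -125/128; -31/32; -15/16; -7/8; -3/4; -1/2; 0 } = simplest -501/512
RBRRRRRBRBR: Left { -1; -63/64; -251/256 }, Right { -501/512; -125/128; -31/32; -15/16; -7/8; -3/4; -1/2; 0 } = simplest -1003/1024
RBRRRRRBRBRB: Left { -1; -63/64; -251/256; -1003/1024 }, Right { -501/512; -125/128; -31/32; -15/16; -7/8; -3/4; -1/2; 0 } = simplest -2005/2048
RBRRRRRBRBRBR: Left { -1; -63/64; -251/256; -1003/1024 }, Right { -2005/2048; -501/512; -125/128; -31/32; -15/16; -7/8; -3/4; -1/2; 0 } = simplest -4011/4096
RBRRRRRBRBRBRR: Left { -1; -63/64; -251/256; -1003/1024 }, Right { -4011/4096; -2005/2048; -501/512; -125/128; -31/32; -15/16; -7/8; -3/4; -1/2; 0 } = simplest -8023/8192
RBRRRRRBRBRBRRB: Left { -1; -63/64; -251/256; -1003/1024; -8023/8192 }, Right { -4011/4096; -2005/2048; -501/512; -125/128; -31/32; -15/16; -7/8; -3/4; -1/2; 0 } = simplest -16045/16384

-16045/16384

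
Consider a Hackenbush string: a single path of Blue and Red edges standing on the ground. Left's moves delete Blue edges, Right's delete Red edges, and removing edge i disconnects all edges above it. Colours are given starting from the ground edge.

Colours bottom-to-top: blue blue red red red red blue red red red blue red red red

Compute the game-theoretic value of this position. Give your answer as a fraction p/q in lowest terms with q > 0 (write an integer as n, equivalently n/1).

4369/4096

Prefix values for blue blue red red red red blue red red red blue red red red via {L|R} + simplicity:
b: Left { 0 }, Right { — } gives simplest 1
bb: Left { 0 1 }, Right { — } gives simplest 2
bbr: Left { 0 1 }, Right { 2 } gives simplest 3/2
bbrr: Left { 0 1 }, Right { 3/2 2 } gives simplest 5/4
bbrrr: Left { 0 1 }, Right { 5/4 3/2 2 } gives simplest 9/8
bbrrrr: Left { 0 1 }, Right { 9/8 5/4 3/2 2 } gives simplest 17/16
bbrrrrb: Left { 0 1 17/16 }, Right { 9/8 5/4 3/2 2 } gives simplest 35/32
bbrrrrbr: Left { 0 1 17/16 }, Right { 35/32 9/8 5/4 3/2 2 } gives simplest 69/64
bbrrrrbrr: Left { 0 1 17/16 }, Right { 69/64 35/32 9/8 5/4 3/2 2 } gives simplest 137/128
bbrrrrbrrr: Left { 0 1 17/16 }, Right { 137/128 69/64 35/32 9/8 5/4 3/2 2 } gives simplest 273/256
bbrrrrbrrrb: Left { 0 1 17/16 273/256 }, Right { 137/128 69/64 35/32 9/8 5/4 3/2 2 } gives simplest 547/512
bbrrrrbrrrbr: Left { 0 1 17/16 273/256 }, Right { 547/512 137/128 69/64 35/32 9/8 5/4 3/2 2 } gives simplest 1093/1024
bbrrrrbrrrbrr: Left { 0 1 17/16 273/256 }, Right { 1093/1024 547/512 137/128 69/64 35/32 9/8 5/4 3/2 2 } gives simplest 2185/2048
bbrrrrbrrrbrrr: Left { 0 1 17/16 273/256 }, Right { 2185/2048 1093/1024 547/512 137/128 69/64 35/32 9/8 5/4 3/2 2 } gives simplest 4369/4096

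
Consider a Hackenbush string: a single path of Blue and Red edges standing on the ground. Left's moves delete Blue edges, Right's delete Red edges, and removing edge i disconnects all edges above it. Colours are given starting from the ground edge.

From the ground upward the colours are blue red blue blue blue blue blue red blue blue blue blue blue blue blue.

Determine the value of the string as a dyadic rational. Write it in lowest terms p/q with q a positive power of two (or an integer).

16127/16384

Recurse on prefixes of the 15-edge string blue red blue blue blue blue blue red blue blue blue blue blue blue blue:
v(b) = { 0 | none } gives 1
v(br) = { 0 | 1 } gives 1/2
v(brb) = { 0 1/2 | 1 } gives 3/4
v(brbb) = { 0 1/2 3/4 | 1 } gives 7/8
v(brbbb) = { 0 1/2 3/4 7/8 | 1 } gives 15/16
v(brbbbb) = { 0 1/2 3/4 7/8 15/16 | 1 } gives 31/32
v(brbbbbb) = { 0 1/2 3/4 7/8 15/16 31/32 | 1 } gives 63/64
v(brbbbbbr) = { 0 1/2 3/4 7/8 15/16 31/32 | 63/64 1 } gives 125/128
v(brbbbbbrb) = { 0 1/2 3/4 7/8 15/16 31/32 125/128 | 63/64 1 } gives 251/256
v(brbbbbbrbb) = { 0 1/2 3/4 7/8 15/16 31/32 125/128 251/256 | 63/64 1 } gives 503/512
v(brbbbbbrbbb) = { 0 1/2 3/4 7/8 15/16 31/32 125/128 251/256 503/512 | 63/64 1 } gives 1007/1024
v(brbbbbbrbbbb) = { 0 1/2 3/4 7/8 15/16 31/32 125/128 251/256 503/512 1007/1024 | 63/64 1 } gives 2015/2048
v(brbbbbbrbbbbb) = { 0 1/2 3/4 7/8 15/16 31/32 125/128 251/256 503/512 1007/1024 2015/2048 | 63/64 1 } gives 4031/4096
v(brbbbbbrbbbbbb) = { 0 1/2 3/4 7/8 15/16 31/32 125/128 251/256 503/512 1007/1024 2015/2048 4031/4096 | 63/64 1 } gives 8063/8192
v(brbbbbbrbbbbbbb) = { 0 1/2 3/4 7/8 15/16 31/32 125/128 251/256 503/512 1007/1024 2015/2048 4031/4096 8063/8192 | 63/64 1 } gives 16127/16384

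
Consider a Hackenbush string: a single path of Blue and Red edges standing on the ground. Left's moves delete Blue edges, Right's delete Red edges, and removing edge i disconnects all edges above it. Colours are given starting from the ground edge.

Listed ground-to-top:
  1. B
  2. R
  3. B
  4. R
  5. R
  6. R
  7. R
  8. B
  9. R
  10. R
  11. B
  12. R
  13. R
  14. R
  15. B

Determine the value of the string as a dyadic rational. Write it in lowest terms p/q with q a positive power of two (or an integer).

8483/16384

1 of 15 · B · max L 0 · min R +∞ gives 1
2 of 15 · BR · max L 0 · min R 1 gives 1/2
3 of 15 · BRB · max L 1/2 · min R 1 gives 3/4
4 of 15 · BRBR · max L 1/2 · min R 3/4 gives 5/8
5 of 15 · BRBRR · max L 1/2 · min R 5/8 gives 9/16
6 of 15 · BRBRRR · max L 1/2 · min R 9/16 gives 17/32
7 of 15 · BRBRRRR · max L 1/2 · min R 17/32 gives 33/64
8 of 15 · BRBRRRRB · max L 33/64 · min R 17/32 gives 67/128
9 of 15 · BRBRRRRBR · max L 33/64 · min R 67/128 gives 133/256
10 of 15 · BRBRRRRBRR · max L 33/64 · min R 133/256 gives 265/512
11 of 15 · BRBRRRRBRRB · max L 265/512 · min R 133/256 gives 531/1024
12 of 15 · BRBRRRRBRRBR · max L 265/512 · min R 531/1024 gives 1061/2048
13 of 15 · BRBRRRRBRRBRR · max L 265/512 · min R 1061/2048 gives 2121/4096
14 of 15 · BRBRRRRBRRBRRR · max L 265/512 · min R 2121/4096 gives 4241/8192
15 of 15 · BRBRRRRBRRBRRRB · max L 4241/8192 · min R 2121/4096 gives 8483/16384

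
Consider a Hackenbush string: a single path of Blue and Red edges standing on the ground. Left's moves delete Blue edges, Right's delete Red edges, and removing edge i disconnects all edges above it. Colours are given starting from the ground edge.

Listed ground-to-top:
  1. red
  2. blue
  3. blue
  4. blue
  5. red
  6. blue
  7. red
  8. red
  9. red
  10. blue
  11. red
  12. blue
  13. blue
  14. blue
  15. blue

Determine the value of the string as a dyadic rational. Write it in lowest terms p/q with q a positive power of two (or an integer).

Build value(s[:k]) for k = 1..15, string s = red blue blue blue red blue red red red blue red blue blue blue blue.
1 of 15 · r · max L −∞ · min R 0 -> -1
2 of 15 · rb · max L -1 · min R 0 -> -1/2
3 of 15 · rbb · max L -1/2 · min R 0 -> -1/4
4 of 15 · rbbb · max L -1/4 · min R 0 -> -1/8
5 of 15 · rbbbr · max L -1/4 · min R -1/8 -> -3/16
6 of 15 · rbbbrb · max L -3/16 · min R -1/8 -> -5/32
7 of 15 · rbbbrbr · max L -3/16 · min R -5/32 -> -11/64
8 of 15 · rbbbrbrr · max L -3/16 · min R -11/64 -> -23/128
9 of 15 · rbbbrbrrr · max L -3/16 · min R -23/128 -> -47/256
10 of 15 · rbbbrbrrrb · max L -47/256 · min R -23/128 -> -93/512
11 of 15 · rbbbrbrrrbr · max L -47/256 · min R -93/512 -> -187/1024
12 of 15 · rbbbrbrrrbrb · max L -187/1024 · min R -93/512 -> -373/2048
13 of 15 · rbbbrbrrrbrbb · max L -373/2048 · min R -93/512 -> -745/4096
14 of 15 · rbbbrbrrrbrbbb · max L -745/4096 · min R -93/512 -> -1489/8192
15 of 15 · rbbbrbrrrbrbbbb · max L -1489/8192 · min R -93/512 -> -2977/16384

-2977/16384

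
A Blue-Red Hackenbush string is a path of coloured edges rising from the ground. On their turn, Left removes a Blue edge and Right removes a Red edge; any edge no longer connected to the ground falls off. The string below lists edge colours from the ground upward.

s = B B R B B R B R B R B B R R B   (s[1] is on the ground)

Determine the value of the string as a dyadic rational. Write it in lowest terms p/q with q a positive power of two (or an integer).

15027/8192

Build value(s[:k]) for k = 1..15, string s = B B R B B R B R B R B B R R B.
value(B) = { 0 | · } — 1
value(BB) = { 0, 1 | · } — 2
value(BBR) = { 0, 1 | 2 } — 3/2
value(BBRB) = { 0, 1, 3/2 | 2 } — 7/4
value(BBRBB) = { 0, 1, 3/2, 7/4 | 2 } — 15/8
value(BBRBBR) = { 0, 1, 3/2, 7/4 | 15/8, 2 } — 29/16
value(BBRBBRB) = { 0, 1, 3/2, 7/4, 29/16 | 15/8, 2 } — 59/32
value(BBRBBRBR) = { 0, 1, 3/2, 7/4, 29/16 | 59/32, 15/8, 2 } — 117/64
value(BBRBBRBRB) = { 0, 1, 3/2, 7/4, 29/16, 117/64 | 59/32, 15/8, 2 } — 235/128
value(BBRBBRBRBR) = { 0, 1, 3/2, 7/4, 29/16, 117/64 | 235/128, 59/32, 15/8, 2 } — 469/256
value(BBRBBRBRBRB) = { 0, 1, 3/2, 7/4, 29/16, 117/64, 469/256 | 235/128, 59/32, 15/8, 2 } — 939/512
value(BBRBBRBRBRBB) = { 0, 1, 3/2, 7/4, 29/16, 117/64, 469/256, 939/512 | 235/128, 59/32, 15/8, 2 } — 1879/1024
value(BBRBBRBRBRBBR) = { 0, 1, 3/2, 7/4, 29/16, 117/64, 469/256, 939/512 | 1879/1024, 235/128, 59/32, 15/8, 2 } — 3757/2048
value(BBRBBRBRBRBBRR) = { 0, 1, 3/2, 7/4, 29/16, 117/64, 469/256, 939/512 | 3757/2048, 1879/1024, 235/128, 59/32, 15/8, 2 } — 7513/4096
value(BBRBBRBRBRBBRRB) = { 0, 1, 3/2, 7/4, 29/16, 117/64, 469/256, 939/512, 7513/4096 | 3757/2048, 1879/1024, 235/128, 59/32, 15/8, 2 } — 15027/8192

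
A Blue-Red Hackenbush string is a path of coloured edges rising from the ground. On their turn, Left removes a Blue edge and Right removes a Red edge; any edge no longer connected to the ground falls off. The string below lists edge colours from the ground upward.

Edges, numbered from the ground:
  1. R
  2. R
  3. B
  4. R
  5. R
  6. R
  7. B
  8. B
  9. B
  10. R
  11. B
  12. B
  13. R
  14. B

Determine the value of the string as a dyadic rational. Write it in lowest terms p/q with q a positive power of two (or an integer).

edge 1 of 14 (R): { none | 0 } => -1
edge 2 of 14 (R): { none | -1 0 } => -2
edge 3 of 14 (B): { -2 | -1 0 } => -3/2
edge 4 of 14 (R): { -2 | -3/2 -1 0 } => -7/4
edge 5 of 14 (R): { -2 | -7/4 -3/2 -1 0 } => -15/8
edge 6 of 14 (R): { -2 | -15/8 -7/4 -3/2 -1 0 } => -31/16
edge 7 of 14 (B): { -2 -31/16 | -15/8 -7/4 -3/2 -1 0 } => -61/32
edge 8 of 14 (B): { -2 -31/16 -61/32 | -15/8 -7/4 -3/2 -1 0 } => -121/64
edge 9 of 14 (B): { -2 -31/16 -61/32 -121/64 | -15/8 -7/4 -3/2 -1 0 } => -241/128
edge 10 of 14 (R): { -2 -31/16 -61/32 -121/64 | -241/128 -15/8 -7/4 -3/2 -1 0 } => -483/256
edge 11 of 14 (B): { -2 -31/16 -61/32 -121/64 -483/256 | -241/128 -15/8 -7/4 -3/2 -1 0 } => -965/512
edge 12 of 14 (B): { -2 -31/16 -61/32 -121/64 -483/256 -965/512 | -241/128 -15/8 -7/4 -3/2 -1 0 } => -1929/1024
edge 13 of 14 (R): { -2 -31/16 -61/32 -121/64 -483/256 -965/512 | -1929/1024 -241/128 -15/8 -7/4 -3/2 -1 0 } => -3859/2048
edge 14 of 14 (B): { -2 -31/16 -61/32 -121/64 -483/256 -965/512 -3859/2048 | -1929/1024 -241/128 -15/8 -7/4 -3/2 -1 0 } => -7717/4096

-7717/4096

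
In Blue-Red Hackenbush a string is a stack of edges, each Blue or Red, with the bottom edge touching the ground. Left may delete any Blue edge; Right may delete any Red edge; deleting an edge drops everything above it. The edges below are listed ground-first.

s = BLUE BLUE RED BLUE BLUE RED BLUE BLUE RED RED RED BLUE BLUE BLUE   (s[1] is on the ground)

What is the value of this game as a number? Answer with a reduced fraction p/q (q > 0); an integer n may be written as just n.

edge 1 of 14 (BLUE): { 0 | none } -> 1
edge 2 of 14 (BLUE): { 0 1 | none } -> 2
edge 3 of 14 (RED): { 0 1 | 2 } -> 3/2
edge 4 of 14 (BLUE): { 0 1 3/2 | 2 } -> 7/4
edge 5 of 14 (BLUE): { 0 1 3/2 7/4 | 2 } -> 15/8
edge 6 of 14 (RED): { 0 1 3/2 7/4 | 15/8 2 } -> 29/16
edge 7 of 14 (BLUE): { 0 1 3/2 7/4 29/16 | 15/8 2 } -> 59/32
edge 8 of 14 (BLUE): { 0 1 3/2 7/4 29/16 59/32 | 15/8 2 } -> 119/64
edge 9 of 14 (RED): { 0 1 3/2 7/4 29/16 59/32 | 119/64 15/8 2 } -> 237/128
edge 10 of 14 (RED): { 0 1 3/2 7/4 29/16 59/32 | 237/128 119/64 15/8 2 } -> 473/256
edge 11 of 14 (RED): { 0 1 3/2 7/4 29/16 59/32 | 473/256 237/128 119/64 15/8 2 } -> 945/512
edge 12 of 14 (BLUE): { 0 1 3/2 7/4 29/16 59/32 945/512 | 473/256 237/128 119/64 15/8 2 } -> 1891/1024
edge 13 of 14 (BLUE): { 0 1 3/2 7/4 29/16 59/32 945/512 1891/1024 | 473/256 237/128 119/64 15/8 2 } -> 3783/2048
edge 14 of 14 (BLUE): { 0 1 3/2 7/4 29/16 59/32 945/512 1891/1024 3783/2048 | 473/256 237/128 119/64 15/8 2 } -> 7567/4096

7567/4096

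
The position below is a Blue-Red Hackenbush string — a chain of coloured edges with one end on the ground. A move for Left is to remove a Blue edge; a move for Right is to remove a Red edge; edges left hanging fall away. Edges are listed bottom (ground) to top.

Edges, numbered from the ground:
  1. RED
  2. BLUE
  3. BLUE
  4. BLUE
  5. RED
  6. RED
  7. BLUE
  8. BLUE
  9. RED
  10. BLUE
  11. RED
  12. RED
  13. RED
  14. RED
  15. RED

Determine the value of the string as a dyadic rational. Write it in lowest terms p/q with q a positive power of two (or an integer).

R: Left { none }, Right { 0 } => simplest -1
RB: Left { -1 }, Right { 0 } => simplest -1/2
RBB: Left { -1 -1/2 }, Right { 0 } => simplest -1/4
RBBB: Left { -1 -1/2 -1/4 }, Right { 0 } => simplest -1/8
RBBBR: Left { -1 -1/2 -1/4 }, Right { -1/8 0 } => simplest -3/16
RBBBRR: Left { -1 -1/2 -1/4 }, Right { -3/16 -1/8 0 } => simplest -7/32
RBBBRRB: Left { -1 -1/2 -1/4 -7/32 }, Right { -3/16 -1/8 0 } => simplest -13/64
RBBBRRBB: Left { -1 -1/2 -1/4 -7/32 -13/64 }, Right { -3/16 -1/8 0 } => simplest -25/128
RBBBRRBBR: Left { -1 -1/2 -1/4 -7/32 -13/64 }, Right { -25/128 -3/16 -1/8 0 } => simplest -51/256
RBBBRRBBRB: Left { -1 -1/2 -1/4 -7/32 -13/64 -51/256 }, Right { -25/128 -3/16 -1/8 0 } => simplest -101/512
RBBBRRBBRBR: Left { -1 -1/2 -1/4 -7/32 -13/64 -51/256 }, Right { -101/512 -25/128 -3/16 -1/8 0 } => simplest -203/1024
RBBBRRBBRBRR: Left { -1 -1/2 -1/4 -7/32 -13/64 -51/256 }, Right { -203/1024 -101/512 -25/128 -3/16 -1/8 0 } => simplest -407/2048
RBBBRRBBRBRRR: Left { -1 -1/2 -1/4 -7/32 -13/64 -51/256 }, Right { -407/2048 -203/1024 -101/512 -25/128 -3/16 -1/8 0 } => simplest -815/4096
RBBBRRBBRBRRRR: Left { -1 -1/2 -1/4 -7/32 -13/64 -51/256 }, Right { -815/4096 -407/2048 -203/1024 -101/512 -25/128 -3/16 -1/8 0 } => simplest -1631/8192
RBBBRRBBRBRRRRR: Left { -1 -1/2 -1/4 -7/32 -13/64 -51/256 }, Right { -1631/8192 -815/4096 -407/2048 -203/1024 -101/512 -25/128 -3/16 -1/8 0 } => simplest -3263/16384

-3263/16384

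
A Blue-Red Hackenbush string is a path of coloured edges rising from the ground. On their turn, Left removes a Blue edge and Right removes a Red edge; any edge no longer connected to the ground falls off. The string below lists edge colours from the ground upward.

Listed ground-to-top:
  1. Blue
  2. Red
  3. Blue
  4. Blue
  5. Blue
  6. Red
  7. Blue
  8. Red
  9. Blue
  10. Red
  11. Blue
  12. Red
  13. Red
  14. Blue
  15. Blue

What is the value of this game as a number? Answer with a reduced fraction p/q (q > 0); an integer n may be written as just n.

g(B) = { 0 | — } -> 1
g(BR) = { 0 | 1 } -> 1/2
g(BRB) = { 0 1/2 | 1 } -> 3/4
g(BRBB) = { 0 1/2 3/4 | 1 } -> 7/8
g(BRBBB) = { 0 1/2 3/4 7/8 | 1 } -> 15/16
g(BRBBBR) = { 0 1/2 3/4 7/8 | 15/16 1 } -> 29/32
g(BRBBBRB) = { 0 1/2 3/4 7/8 29/32 | 15/16 1 } -> 59/64
g(BRBBBRBR) = { 0 1/2 3/4 7/8 29/32 | 59/64 15/16 1 } -> 117/128
g(BRBBBRBRB) = { 0 1/2 3/4 7/8 29/32 117/128 | 59/64 15/16 1 } -> 235/256
g(BRBBBRBRBR) = { 0 1/2 3/4 7/8 29/32 117/128 | 235/256 59/64 15/16 1 } -> 469/512
g(BRBBBRBRBRB) = { 0 1/2 3/4 7/8 29/32 117/128 469/512 | 235/256 59/64 15/16 1 } -> 939/1024
g(BRBBBRBRBRBR) = { 0 1/2 3/4 7/8 29/32 117/128 469/512 | 939/1024 235/256 59/64 15/16 1 } -> 1877/2048
g(BRBBBRBRBRBRR) = { 0 1/2 3/4 7/8 29/32 117/128 469/512 | 1877/2048 939/1024 235/256 59/64 15/16 1 } -> 3753/4096
g(BRBBBRBRBRBRRB) = { 0 1/2 3/4 7/8 29/32 117/128 469/512 3753/4096 | 1877/2048 939/1024 235/256 59/64 15/16 1 } -> 7507/8192
g(BRBBBRBRBRBRRBB) = { 0 1/2 3/4 7/8 29/32 117/128 469/512 3753/4096 7507/8192 | 1877/2048 939/1024 235/256 59/64 15/16 1 } -> 15015/16384

15015/16384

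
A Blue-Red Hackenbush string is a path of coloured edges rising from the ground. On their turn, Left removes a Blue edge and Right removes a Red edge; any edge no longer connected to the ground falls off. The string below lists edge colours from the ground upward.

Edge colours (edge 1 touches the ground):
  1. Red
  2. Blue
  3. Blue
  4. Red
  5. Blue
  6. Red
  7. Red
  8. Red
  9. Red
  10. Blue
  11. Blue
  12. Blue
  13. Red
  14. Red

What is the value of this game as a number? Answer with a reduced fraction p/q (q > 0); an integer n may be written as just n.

-3015/8192

edge 1 of 14 (Red): { · | 0 } = -1
edge 2 of 14 (Blue): { -1 | 0 } = -1/2
edge 3 of 14 (Blue): { -1 -1/2 | 0 } = -1/4
edge 4 of 14 (Red): { -1 -1/2 | -1/4 0 } = -3/8
edge 5 of 14 (Blue): { -1 -1/2 -3/8 | -1/4 0 } = -5/16
edge 6 of 14 (Red): { -1 -1/2 -3/8 | -5/16 -1/4 0 } = -11/32
edge 7 of 14 (Red): { -1 -1/2 -3/8 | -11/32 -5/16 -1/4 0 } = -23/64
edge 8 of 14 (Red): { -1 -1/2 -3/8 | -23/64 -11/32 -5/16 -1/4 0 } = -47/128
edge 9 of 14 (Red): { -1 -1/2 -3/8 | -47/128 -23/64 -11/32 -5/16 -1/4 0 } = -95/256
edge 10 of 14 (Blue): { -1 -1/2 -3/8 -95/256 | -47/128 -23/64 -11/32 -5/16 -1/4 0 } = -189/512
edge 11 of 14 (Blue): { -1 -1/2 -3/8 -95/256 -189/512 | -47/128 -23/64 -11/32 -5/16 -1/4 0 } = -377/1024
edge 12 of 14 (Blue): { -1 -1/2 -3/8 -95/256 -189/512 -377/1024 | -47/128 -23/64 -11/32 -5/16 -1/4 0 } = -753/2048
edge 13 of 14 (Red): { -1 -1/2 -3/8 -95/256 -189/512 -377/1024 | -753/2048 -47/128 -23/64 -11/32 -5/16 -1/4 0 } = -1507/4096
edge 14 of 14 (Red): { -1 -1/2 -3/8 -95/256 -189/512 -377/1024 | -1507/4096 -753/2048 -47/128 -23/64 -11/32 -5/16 -1/4 0 } = -3015/8192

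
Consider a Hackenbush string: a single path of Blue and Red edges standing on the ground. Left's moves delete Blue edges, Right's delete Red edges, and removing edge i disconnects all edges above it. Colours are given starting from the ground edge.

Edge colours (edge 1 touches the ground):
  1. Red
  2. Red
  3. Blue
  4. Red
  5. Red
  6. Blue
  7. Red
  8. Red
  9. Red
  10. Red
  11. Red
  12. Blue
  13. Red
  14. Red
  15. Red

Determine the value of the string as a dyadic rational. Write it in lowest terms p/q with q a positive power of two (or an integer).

-15343/8192

Recurse on prefixes of the 15-edge string Red Red Blue Red Red Blue Red Red Red Red Red Blue Red Red Red:
R: Left { none }, Right { 0 } gives simplest -1
RR: Left { none }, Right { -1,0 } gives simplest -2
RRB: Left { -2 }, Right { -1,0 } gives simplest -3/2
RRBR: Left { -2 }, Right { -3/2,-1,0 } gives simplest -7/4
RRBRR: Left { -2 }, Right { -7/4,-3/2,-1,0 } gives simplest -15/8
RRBRRB: Left { -2,-15/8 }, Right { -7/4,-3/2,-1,0 } gives simplest -29/16
RRBRRBR: Left { -2,-15/8 }, Right { -29/16,-7/4,-3/2,-1,0 } gives simplest -59/32
RRBRRBRR: Left { -2,-15/8 }, Right { -59/32,-29/16,-7/4,-3/2,-1,0 } gives simplest -119/64
RRBRRBRRR: Left { -2,-15/8 }, Right { -119/64,-59/32,-29/16,-7/4,-3/2,-1,0 } gives simplest -239/128
RRBRRBRRRR: Left { -2,-15/8 }, Right { -239/128,-119/64,-59/32,-29/16,-7/4,-3/2,-1,0 } gives simplest -479/256
RRBRRBRRRRR: Left { -2,-15/8 }, Right { -479/256,-239/128,-119/64,-59/32,-29/16,-7/4,-3/2,-1,0 } gives simplest -959/512
RRBRRBRRRRRB: Left { -2,-15/8,-959/512 }, Right { -479/256,-239/128,-119/64,-59/32,-29/16,-7/4,-3/2,-1,0 } gives simplest -1917/1024
RRBRRBRRRRRBR: Left { -2,-15/8,-959/512 }, Right { -1917/1024,-479/256,-239/128,-119/64,-59/32,-29/16,-7/4,-3/2,-1,0 } gives simplest -3835/2048
RRBRRBRRRRRBRR: Left { -2,-15/8,-959/512 }, Right { -3835/2048,-1917/1024,-479/256,-239/128,-119/64,-59/32,-29/16,-7/4,-3/2,-1,0 } gives simplest -7671/4096
RRBRRBRRRRRBRRR: Left { -2,-15/8,-959/512 }, Right { -7671/4096,-3835/2048,-1917/1024,-479/256,-239/128,-119/64,-59/32,-29/16,-7/4,-3/2,-1,0 } gives simplest -15343/8192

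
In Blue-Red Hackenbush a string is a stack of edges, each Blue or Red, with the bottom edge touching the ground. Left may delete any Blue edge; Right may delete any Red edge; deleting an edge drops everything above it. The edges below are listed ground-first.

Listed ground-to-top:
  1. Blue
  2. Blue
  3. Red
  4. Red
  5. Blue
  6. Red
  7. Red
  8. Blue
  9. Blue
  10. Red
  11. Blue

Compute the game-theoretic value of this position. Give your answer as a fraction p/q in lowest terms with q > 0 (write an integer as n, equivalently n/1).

667/512

Build value(s[:k]) for k = 1..11, string s = Blue Blue Red Red Blue Red Red Blue Blue Red Blue.
value(B) = { 0 |  } -> 1
value(BB) = { 0 1 |  } -> 2
value(BBR) = { 0 1 | 2 } -> 3/2
value(BBRR) = { 0 1 | 3/2 2 } -> 5/4
value(BBRRB) = { 0 1 5/4 | 3/2 2 } -> 11/8
value(BBRRBR) = { 0 1 5/4 | 11/8 3/2 2 } -> 21/16
value(BBRRBRR) = { 0 1 5/4 | 21/16 11/8 3/2 2 } -> 41/32
value(BBRRBRRB) = { 0 1 5/4 41/32 | 21/16 11/8 3/2 2 } -> 83/64
value(BBRRBRRBB) = { 0 1 5/4 41/32 83/64 | 21/16 11/8 3/2 2 } -> 167/128
value(BBRRBRRBBR) = { 0 1 5/4 41/32 83/64 | 167/128 21/16 11/8 3/2 2 } -> 333/256
value(BBRRBRRBBRB) = { 0 1 5/4 41/32 83/64 333/256 | 167/128 21/16 11/8 3/2 2 } -> 667/512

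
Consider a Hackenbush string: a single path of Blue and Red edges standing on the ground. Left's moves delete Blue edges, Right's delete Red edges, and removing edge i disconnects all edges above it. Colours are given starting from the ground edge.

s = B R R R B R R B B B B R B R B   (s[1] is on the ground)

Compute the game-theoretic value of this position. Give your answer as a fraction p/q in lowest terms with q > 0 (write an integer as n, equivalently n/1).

2539/16384

1 of 15 · B · max L 0 · min R +∞ -> 1
2 of 15 · BR · max L 0 · min R 1 -> 1/2
3 of 15 · BRR · max L 0 · min R 1/2 -> 1/4
4 of 15 · BRRR · max L 0 · min R 1/4 -> 1/8
5 of 15 · BRRRB · max L 1/8 · min R 1/4 -> 3/16
6 of 15 · BRRRBR · max L 1/8 · min R 3/16 -> 5/32
7 of 15 · BRRRBRR · max L 1/8 · min R 5/32 -> 9/64
8 of 15 · BRRRBRRB · max L 9/64 · min R 5/32 -> 19/128
9 of 15 · BRRRBRRBB · max L 19/128 · min R 5/32 -> 39/256
10 of 15 · BRRRBRRBBB · max L 39/256 · min R 5/32 -> 79/512
11 of 15 · BRRRBRRBBBB · max L 79/512 · min R 5/32 -> 159/1024
12 of 15 · BRRRBRRBBBBR · max L 79/512 · min R 159/1024 -> 317/2048
13 of 15 · BRRRBRRBBBBRB · max L 317/2048 · min R 159/1024 -> 635/4096
14 of 15 · BRRRBRRBBBBRBR · max L 317/2048 · min R 635/4096 -> 1269/8192
15 of 15 · BRRRBRRBBBBRBRB · max L 1269/8192 · min R 635/4096 -> 2539/16384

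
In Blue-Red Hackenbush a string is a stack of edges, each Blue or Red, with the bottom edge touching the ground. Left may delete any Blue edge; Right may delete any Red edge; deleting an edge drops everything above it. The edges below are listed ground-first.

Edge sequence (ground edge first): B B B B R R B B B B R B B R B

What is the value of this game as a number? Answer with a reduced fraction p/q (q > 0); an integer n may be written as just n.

7131/2048

Build g(s[:k]) for k = 1..15, string s = B B B B R R B B B B R B B R B.
edge 1 of 15 (B): { 0 |  } so 1
edge 2 of 15 (B): { 0, 1 |  } so 2
edge 3 of 15 (B): { 0, 1, 2 |  } so 3
edge 4 of 15 (B): { 0, 1, 2, 3 |  } so 4
edge 5 of 15 (R): { 0, 1, 2, 3 | 4 } so 7/2
edge 6 of 15 (R): { 0, 1, 2, 3 | 7/2, 4 } so 13/4
edge 7 of 15 (B): { 0, 1, 2, 3, 13/4 | 7/2, 4 } so 27/8
edge 8 of 15 (B): { 0, 1, 2, 3, 13/4, 27/8 | 7/2, 4 } so 55/16
edge 9 of 15 (B): { 0, 1, 2, 3, 13/4, 27/8, 55/16 | 7/2, 4 } so 111/32
edge 10 of 15 (B): { 0, 1, 2, 3, 13/4, 27/8, 55/16, 111/32 | 7/2, 4 } so 223/64
edge 11 of 15 (R): { 0, 1, 2, 3, 13/4, 27/8, 55/16, 111/32 | 223/64, 7/2, 4 } so 445/128
edge 12 of 15 (B): { 0, 1, 2, 3, 13/4, 27/8, 55/16, 111/32, 445/128 | 223/64, 7/2, 4 } so 891/256
edge 13 of 15 (B): { 0, 1, 2, 3, 13/4, 27/8, 55/16, 111/32, 445/128, 891/256 | 223/64, 7/2, 4 } so 1783/512
edge 14 of 15 (R): { 0, 1, 2, 3, 13/4, 27/8, 55/16, 111/32, 445/128, 891/256 | 1783/512, 223/64, 7/2, 4 } so 3565/1024
edge 15 of 15 (B): { 0, 1, 2, 3, 13/4, 27/8, 55/16, 111/32, 445/128, 891/256, 3565/1024 | 1783/512, 223/64, 7/2, 4 } so 7131/2048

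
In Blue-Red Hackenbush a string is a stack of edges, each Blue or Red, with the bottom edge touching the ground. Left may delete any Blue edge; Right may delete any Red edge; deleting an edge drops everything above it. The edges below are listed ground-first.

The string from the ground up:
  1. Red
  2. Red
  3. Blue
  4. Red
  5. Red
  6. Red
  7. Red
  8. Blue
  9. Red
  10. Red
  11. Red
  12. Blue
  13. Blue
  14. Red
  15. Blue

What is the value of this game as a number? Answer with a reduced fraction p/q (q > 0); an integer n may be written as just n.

Build v(s[:k]) for k = 1..15, string s = Red Red Blue Red Red Red Red Blue Red Red Red Blue Blue Red Blue.
R: Left { — }, Right { 0 } => simplest -1
RR: Left { — }, Right { -1 0 } => simplest -2
RRB: Left { -2 }, Right { -1 0 } => simplest -3/2
RRBR: Left { -2 }, Right { -3/2 -1 0 } => simplest -7/4
RRBRR: Left { -2 }, Right { -7/4 -3/2 -1 0 } => simplest -15/8
RRBRRR: Left { -2 }, Right { -15/8 -7/4 -3/2 -1 0 } => simplest -31/16
RRBRRRR: Left { -2 }, Right { -31/16 -15/8 -7/4 -3/2 -1 0 } => simplest -63/32
RRBRRRRB: Left { -2 -63/32 }, Right { -31/16 -15/8 -7/4 -3/2 -1 0 } => simplest -125/64
RRBRRRRBR: Left { -2 -63/32 }, Right { -125/64 -31/16 -15/8 -7/4 -3/2 -1 0 } => simplest -251/128
RRBRRRRBRR: Left { -2 -63/32 }, Right { -251/128 -125/64 -31/16 -15/8 -7/4 -3/2 -1 0 } => simplest -503/256
RRBRRRRBRRR: Left { -2 -63/32 }, Right { -503/256 -251/128 -125/64 -31/16 -15/8 -7/4 -3/2 -1 0 } => simplest -1007/512
RRBRRRRBRRRB: Left { -2 -63/32 -1007/512 }, Right { -503/256 -251/128 -125/64 -31/16 -15/8 -7/4 -3/2 -1 0 } => simplest -2013/1024
RRBRRRRBRRRBB: Left { -2 -63/32 -1007/512 -2013/1024 }, Right { -503/256 -251/128 -125/64 -31/16 -15/8 -7/4 -3/2 -1 0 } => simplest -4025/2048
RRBRRRRBRRRBBR: Left { -2 -63/32 -1007/512 -2013/1024 }, Right { -4025/2048 -503/256 -251/128 -125/64 -31/16 -15/8 -7/4 -3/2 -1 0 } => simplest -8051/4096
RRBRRRRBRRRBBRB: Left { -2 -63/32 -1007/512 -2013/1024 -8051/4096 }, Right { -4025/2048 -503/256 -251/128 -125/64 -31/16 -15/8 -7/4 -3/2 -1 0 } => simplest -16101/8192

-16101/8192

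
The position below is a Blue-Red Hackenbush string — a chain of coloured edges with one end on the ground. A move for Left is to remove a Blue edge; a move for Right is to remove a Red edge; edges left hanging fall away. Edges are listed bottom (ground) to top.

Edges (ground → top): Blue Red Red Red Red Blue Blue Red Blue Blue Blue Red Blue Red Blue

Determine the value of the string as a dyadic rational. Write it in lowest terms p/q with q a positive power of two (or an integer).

1771/16384

1 of 15 · B · max L 0 · min R +∞ — 1
2 of 15 · BR · max L 0 · min R 1 — 1/2
3 of 15 · BRR · max L 0 · min R 1/2 — 1/4
4 of 15 · BRRR · max L 0 · min R 1/4 — 1/8
5 of 15 · BRRRR · max L 0 · min R 1/8 — 1/16
6 of 15 · BRRRRB · max L 1/16 · min R 1/8 — 3/32
7 of 15 · BRRRRBB · max L 3/32 · min R 1/8 — 7/64
8 of 15 · BRRRRBBR · max L 3/32 · min R 7/64 — 13/128
9 of 15 · BRRRRBBRB · max L 13/128 · min R 7/64 — 27/256
10 of 15 · BRRRRBBRBB · max L 27/256 · min R 7/64 — 55/512
11 of 15 · BRRRRBBRBBB · max L 55/512 · min R 7/64 — 111/1024
12 of 15 · BRRRRBBRBBBR · max L 55/512 · min R 111/1024 — 221/2048
13 of 15 · BRRRRBBRBBBRB · max L 221/2048 · min R 111/1024 — 443/4096
14 of 15 · BRRRRBBRBBBRBR · max L 221/2048 · min R 443/4096 — 885/8192
15 of 15 · BRRRRBBRBBBRBRB · max L 885/8192 · min R 443/4096 — 1771/16384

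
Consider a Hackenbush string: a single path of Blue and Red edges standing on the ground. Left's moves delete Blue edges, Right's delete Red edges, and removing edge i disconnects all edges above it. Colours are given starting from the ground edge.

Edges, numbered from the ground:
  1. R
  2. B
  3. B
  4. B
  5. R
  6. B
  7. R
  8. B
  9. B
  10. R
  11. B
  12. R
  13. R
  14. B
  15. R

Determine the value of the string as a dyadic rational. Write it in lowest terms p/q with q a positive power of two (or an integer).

G_1 [R]  L=[]  R=[0]  so -1
G_2 [RB]  L=[-1]  R=[0]  so -1/2
G_3 [RBB]  L=[-1,-1/2]  R=[0]  so -1/4
G_4 [RBBB]  L=[-1,-1/2,-1/4]  R=[0]  so -1/8
G_5 [RBBBR]  L=[-1,-1/2,-1/4]  R=[-1/8,0]  so -3/16
G_6 [RBBBRB]  L=[-1,-1/2,-1/4,-3/16]  R=[-1/8,0]  so -5/32
G_7 [RBBBRBR]  L=[-1,-1/2,-1/4,-3/16]  R=[-5/32,-1/8,0]  so -11/64
G_8 [RBBBRBRB]  L=[-1,-1/2,-1/4,-3/16,-11/64]  R=[-5/32,-1/8,0]  so -21/128
G_9 [RBBBRBRBB]  L=[-1,-1/2,-1/4,-3/16,-11/64,-21/128]  R=[-5/32,-1/8,0]  so -41/256
G_10 [RBBBRBRBBR]  L=[-1,-1/2,-1/4,-3/16,-11/64,-21/128]  R=[-41/256,-5/32,-1/8,0]  so -83/512
G_11 [RBBBRBRBBRB]  L=[-1,-1/2,-1/4,-3/16,-11/64,-21/128,-83/512]  R=[-41/256,-5/32,-1/8,0]  so -165/1024
G_12 [RBBBRBRBBRBR]  L=[-1,-1/2,-1/4,-3/16,-11/64,-21/128,-83/512]  R=[-165/1024,-41/256,-5/32,-1/8,0]  so -331/2048
G_13 [RBBBRBRBBRBRR]  L=[-1,-1/2,-1/4,-3/16,-11/64,-21/128,-83/512]  R=[-331/2048,-165/1024,-41/256,-5/32,-1/8,0]  so -663/4096
G_14 [RBBBRBRBBRBRRB]  L=[-1,-1/2,-1/4,-3/16,-11/64,-21/128,-83/512,-663/4096]  R=[-331/2048,-165/1024,-41/256,-5/32,-1/8,0]  so -1325/8192
G_15 [RBBBRBRBBRBRRBR]  L=[-1,-1/2,-1/4,-3/16,-11/64,-21/128,-83/512,-663/4096]  R=[-1325/8192,-331/2048,-165/1024,-41/256,-5/32,-1/8,0]  so -2651/16384

-2651/16384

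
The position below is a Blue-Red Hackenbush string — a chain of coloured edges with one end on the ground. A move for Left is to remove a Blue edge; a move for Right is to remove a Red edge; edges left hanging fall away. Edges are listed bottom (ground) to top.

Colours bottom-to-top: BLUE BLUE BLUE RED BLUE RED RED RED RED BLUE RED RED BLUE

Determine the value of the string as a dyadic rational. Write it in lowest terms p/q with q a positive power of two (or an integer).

v_1 [B]  L=[0]  R=[(no moves)]  = 1
v_2 [BB]  L=[0, 1]  R=[(no moves)]  = 2
v_3 [BBB]  L=[0, 1, 2]  R=[(no moves)]  = 3
v_4 [BBBR]  L=[0, 1, 2]  R=[3]  = 5/2
v_5 [BBBRB]  L=[0, 1, 2, 5/2]  R=[3]  = 11/4
v_6 [BBBRBR]  L=[0, 1, 2, 5/2]  R=[11/4, 3]  = 21/8
v_7 [BBBRBRR]  L=[0, 1, 2, 5/2]  R=[21/8, 11/4, 3]  = 41/16
v_8 [BBBRBRRR]  L=[0, 1, 2, 5/2]  R=[41/16, 21/8, 11/4, 3]  = 81/32
v_9 [BBBRBRRRR]  L=[0, 1, 2, 5/2]  R=[81/32, 41/16, 21/8, 11/4, 3]  = 161/64
v_10 [BBBRBRRRRB]  L=[0, 1, 2, 5/2, 161/64]  R=[81/32, 41/16, 21/8, 11/4, 3]  = 323/128
v_11 [BBBRBRRRRBR]  L=[0, 1, 2, 5/2, 161/64]  R=[323/128, 81/32, 41/16, 21/8, 11/4, 3]  = 645/256
v_12 [BBBRBRRRRBRR]  L=[0, 1, 2, 5/2, 161/64]  R=[645/256, 323/128, 81/32, 41/16, 21/8, 11/4, 3]  = 1289/512
v_13 [BBBRBRRRRBRRB]  L=[0, 1, 2, 5/2, 161/64, 1289/512]  R=[645/256, 323/128, 81/32, 41/16, 21/8, 11/4, 3]  = 2579/1024

2579/1024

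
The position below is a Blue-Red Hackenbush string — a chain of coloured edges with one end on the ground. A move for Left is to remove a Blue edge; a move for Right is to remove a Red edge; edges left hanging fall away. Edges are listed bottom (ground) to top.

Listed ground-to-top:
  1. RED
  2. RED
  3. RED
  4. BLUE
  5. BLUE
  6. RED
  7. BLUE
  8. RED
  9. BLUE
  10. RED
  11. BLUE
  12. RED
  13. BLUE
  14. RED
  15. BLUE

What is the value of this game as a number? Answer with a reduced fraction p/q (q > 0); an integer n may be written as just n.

Prefix values for RED RED RED BLUE BLUE RED BLUE RED BLUE RED BLUE RED BLUE RED BLUE via {L|R} + simplicity:
R: Left {  }, Right { 0 } = simplest -1
RR: Left {  }, Right { -1; 0 } = simplest -2
RRR: Left {  }, Right { -2; -1; 0 } = simplest -3
RRRB: Left { -3 }, Right { -2; -1; 0 } = simplest -5/2
RRRBB: Left { -3; -5/2 }, Right { -2; -1; 0 } = simplest -9/4
RRRBBR: Left { -3; -5/2 }, Right { -9/4; -2; -1; 0 } = simplest -19/8
RRRBBRB: Left { -3; -5/2; -19/8 }, Right { -9/4; -2; -1; 0 } = simplest -37/16
RRRBBRBR: Left { -3; -5/2; -19/8 }, Right { -37/16; -9/4; -2; -1; 0 } = simplest -75/32
RRRBBRBRB: Left { -3; -5/2; -19/8; -75/32 }, Right { -37/16; -9/4; -2; -1; 0 } = simplest -149/64
RRRBBRBRBR: Left { -3; -5/2; -19/8; -75/32 }, Right { -149/64; -37/16; -9/4; -2; -1; 0 } = simplest -299/128
RRRBBRBRBRB: Left { -3; -5/2; -19/8; -75/32; -299/128 }, Right { -149/64; -37/16; -9/4; -2; -1; 0 } = simplest -597/256
RRRBBRBRBRBR: Left { -3; -5/2; -19/8; -75/32; -299/128 }, Right { -597/256; -149/64; -37/16; -9/4; -2; -1; 0 } = simplest -1195/512
RRRBBRBRBRBRB: Left { -3; -5/2; -19/8; -75/32; -299/128; -1195/512 }, Right { -597/256; -149/64; -37/16; -9/4; -2; -1; 0 } = simplest -2389/1024
RRRBBRBRBRBRBR: Left { -3; -5/2; -19/8; -75/32; -299/128; -1195/512 }, Right { -2389/1024; -597/256; -149/64; -37/16; -9/4; -2; -1; 0 } = simplest -4779/2048
RRRBBRBRBRBRBRB: Left { -3; -5/2; -19/8; -75/32; -299/128; -1195/512; -4779/2048 }, Right { -2389/1024; -597/256; -149/64; -37/16; -9/4; -2; -1; 0 } = simplest -9557/4096

-9557/4096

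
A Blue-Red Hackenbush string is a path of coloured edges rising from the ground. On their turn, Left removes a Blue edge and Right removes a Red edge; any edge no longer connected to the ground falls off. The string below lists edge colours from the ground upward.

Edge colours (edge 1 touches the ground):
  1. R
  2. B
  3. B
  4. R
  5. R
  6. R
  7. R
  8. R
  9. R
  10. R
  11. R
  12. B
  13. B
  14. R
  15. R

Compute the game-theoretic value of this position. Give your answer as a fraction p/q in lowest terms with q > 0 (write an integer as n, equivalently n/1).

g_1 [R]  L=[none]  R=[0]  → -1
g_2 [RB]  L=[-1]  R=[0]  → -1/2
g_3 [RBB]  L=[-1,-1/2]  R=[0]  → -1/4
g_4 [RBBR]  L=[-1,-1/2]  R=[-1/4,0]  → -3/8
g_5 [RBBRR]  L=[-1,-1/2]  R=[-3/8,-1/4,0]  → -7/16
g_6 [RBBRRR]  L=[-1,-1/2]  R=[-7/16,-3/8,-1/4,0]  → -15/32
g_7 [RBBRRRR]  L=[-1,-1/2]  R=[-15/32,-7/16,-3/8,-1/4,0]  → -31/64
g_8 [RBBRRRRR]  L=[-1,-1/2]  R=[-31/64,-15/32,-7/16,-3/8,-1/4,0]  → -63/128
g_9 [RBBRRRRRR]  L=[-1,-1/2]  R=[-63/128,-31/64,-15/32,-7/16,-3/8,-1/4,0]  → -127/256
g_10 [RBBRRRRRRR]  L=[-1,-1/2]  R=[-127/256,-63/128,-31/64,-15/32,-7/16,-3/8,-1/4,0]  → -255/512
g_11 [RBBRRRRRRRR]  L=[-1,-1/2]  R=[-255/512,-127/256,-63/128,-31/64,-15/32,-7/16,-3/8,-1/4,0]  → -511/1024
g_12 [RBBRRRRRRRRB]  L=[-1,-1/2,-511/1024]  R=[-255/512,-127/256,-63/128,-31/64,-15/32,-7/16,-3/8,-1/4,0]  → -1021/2048
g_13 [RBBRRRRRRRRBB]  L=[-1,-1/2,-511/1024,-1021/2048]  R=[-255/512,-127/256,-63/128,-31/64,-15/32,-7/16,-3/8,-1/4,0]  → -2041/4096
g_14 [RBBRRRRRRRRBBR]  L=[-1,-1/2,-511/1024,-1021/2048]  R=[-2041/4096,-255/512,-127/256,-63/128,-31/64,-15/32,-7/16,-3/8,-1/4,0]  → -4083/8192
g_15 [RBBRRRRRRRRBBRR]  L=[-1,-1/2,-511/1024,-1021/2048]  R=[-4083/8192,-2041/4096,-255/512,-127/256,-63/128,-31/64,-15/32,-7/16,-3/8,-1/4,0]  → -8167/16384

-8167/16384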